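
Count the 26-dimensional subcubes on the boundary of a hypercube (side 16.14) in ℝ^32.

f_26(32-cube) = (32 choose 26) · 2^6 = 57996288.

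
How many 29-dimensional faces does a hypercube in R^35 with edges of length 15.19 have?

f_29(35-cube) = (35 choose 29) · 2^6 = 103882240.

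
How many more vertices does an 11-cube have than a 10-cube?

The 11-cube has 2^11 = 2048 vertices. The 10-cube has 2^10 = 1024 vertices. Difference: 2048 - 1024 = 1024.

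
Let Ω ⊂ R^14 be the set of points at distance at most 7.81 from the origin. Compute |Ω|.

The n-ball volume is π^(n/2)·r^n/Γ(n/2+1). With n=14, r=7.81: V ≈ 1.88249e+12.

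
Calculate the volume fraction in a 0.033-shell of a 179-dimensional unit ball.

Shell fraction = 1 - (1-0.033)^179 ≈ 0.997538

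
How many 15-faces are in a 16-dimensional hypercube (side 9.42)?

Number of 15-faces = C(16,15) · 2^(16-15) = 16 · 2 = 32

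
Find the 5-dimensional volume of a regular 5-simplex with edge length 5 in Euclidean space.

V_5 = √(6) · 5^5 / (5! · 2^(5/2)) ≈ 11.2764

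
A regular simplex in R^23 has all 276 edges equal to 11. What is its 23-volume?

V = (11^23 / 23!) · √((23+1) / 2^23) ≈ 0.0585866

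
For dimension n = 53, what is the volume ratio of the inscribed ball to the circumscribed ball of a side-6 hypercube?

V_in/V_out = n^(-n/2) = 53^(-53/2) ≈ 2.02623e-46.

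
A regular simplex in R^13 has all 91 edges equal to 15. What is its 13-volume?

Volume = 15^13 · √(14/2^13) / 13! ≈ 12920.4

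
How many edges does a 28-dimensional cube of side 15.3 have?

An n-cube has n·2^(n-1) edges. With n = 28: 28·134217728 = 3758096384.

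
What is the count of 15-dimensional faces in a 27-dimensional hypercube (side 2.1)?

f_15(27-cube) = (27 choose 15) · 2^12 = 71204290560.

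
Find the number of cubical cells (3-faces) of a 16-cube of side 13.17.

Choose 3 of 16 axes to span the face (C(16,3) = 560 ways), then fix each of the remaining 13 coordinates at one of its two extreme values (2^13 = 8192 ways): 560·8192 = 4587520.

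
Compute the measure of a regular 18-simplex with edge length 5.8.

For a regular n-simplex with edge a, V = (a^n / n!)·√((n+1)/2^n). With a=5.8, n=18: V ≈ 7.33618e-05.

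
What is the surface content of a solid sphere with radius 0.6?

The surface area of an n-ball is 2π^(n/2) r^(n-1) / Γ(n/2). For n=3, r=0.6: 4πr² = 4π·(0.6)² ≈ 4.52389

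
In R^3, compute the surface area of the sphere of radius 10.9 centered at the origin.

The surface area of an n-ball is 2π^(n/2) r^(n-1) / Γ(n/2). For n=3, r=10.9: 4πr² = 4π·(10.9)² ≈ 1493.01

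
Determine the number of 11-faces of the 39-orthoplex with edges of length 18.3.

f_11(39-orthoplex) = 2^12 · (39 choose 12) = 16018626297856.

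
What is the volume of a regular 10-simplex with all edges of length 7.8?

For a regular n-simplex with edge a, V = (a^n / n!)·√((n+1)/2^n). With a=7.8, n=10: V ≈ 23.8084.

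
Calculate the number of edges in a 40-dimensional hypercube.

Number of 1-faces = C(40,1)·2^(40-1) = 40·549755813888 = 21990232555520.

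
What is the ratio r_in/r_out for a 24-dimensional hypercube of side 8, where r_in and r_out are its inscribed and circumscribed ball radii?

r_in = 8/2 (half the side); r_out = 8√24/2 (half the diagonal). Ratio = 1/√24 ≈ 0.204124.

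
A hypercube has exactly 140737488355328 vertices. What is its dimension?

The n-cube has 2^n vertices, and 140737488355328 = 2^47, so n = 47.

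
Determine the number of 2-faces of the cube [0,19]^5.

An n-cube has C(n,k)·2^(n-k) k-faces. Here C(5,2)·2^3 = 10·8 = 80.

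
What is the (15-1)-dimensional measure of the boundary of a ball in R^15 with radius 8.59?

S_15(8.59) = 2·π^(15/2)·(8.59)^14 / Γ(15/2) ≈ 6.81437e+13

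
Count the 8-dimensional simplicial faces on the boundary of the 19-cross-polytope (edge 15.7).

f_8(19-orthoplex) = 2^9 · (19 choose 9) = 47297536.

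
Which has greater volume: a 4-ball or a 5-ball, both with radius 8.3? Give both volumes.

V_4(8.3) ≈ 23419.7. V_5(8.3) ≈ 207343. The 5-ball is larger.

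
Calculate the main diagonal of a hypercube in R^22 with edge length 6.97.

Diagonal = √22 · 6.97 ≈ 32.6922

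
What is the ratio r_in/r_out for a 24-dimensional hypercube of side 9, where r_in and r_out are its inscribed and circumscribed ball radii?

Ratio = (s/2)/(s√24/2) = 24^(-1/2) ≈ 0.204124.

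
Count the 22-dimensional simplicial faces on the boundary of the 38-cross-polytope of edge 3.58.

Number of 22-faces = 2^(22+1) · C(38,22+1) = 8388608 · 15471286560 = 129782558207508480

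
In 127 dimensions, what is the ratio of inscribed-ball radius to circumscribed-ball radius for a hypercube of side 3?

For an n-cube of any side s, the inradius is s/2 and the circumradius is s√n/2, so the ratio is 1/√127 ≈ 0.0887357.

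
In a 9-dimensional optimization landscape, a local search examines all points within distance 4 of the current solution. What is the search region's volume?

V = 8388608·π^4/945 ≈ 864684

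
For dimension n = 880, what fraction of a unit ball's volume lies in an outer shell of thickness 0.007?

1 - (1-0.007)^880 ≈ 0.997933 ≈ 99.79%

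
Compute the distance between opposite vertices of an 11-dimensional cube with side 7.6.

d = √(7.6² + 7.6² + ... + 7.6²) [11 terms] = √(11·7.6²) = 7.6√11 ≈ 25.2063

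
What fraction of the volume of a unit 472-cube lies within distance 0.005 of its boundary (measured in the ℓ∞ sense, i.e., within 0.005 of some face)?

The inner cube has side 1-2·0.005 = 0.99 and volume (0.99)^472 ≈ 0.008706, so the shell holds 0.991294 of the volume.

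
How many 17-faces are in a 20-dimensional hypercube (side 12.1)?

An n-cube has C(n,k)·2^(n-k) k-faces. Here C(20,17)·2^3 = 1140·8 = 9120.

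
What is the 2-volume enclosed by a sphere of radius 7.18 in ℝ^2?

The n-ball volume is π^(n/2)·r^n/Γ(n/2+1). With n=2, r=7.18: V ≈ 161.957.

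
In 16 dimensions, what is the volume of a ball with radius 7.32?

Volume = π^{16/2}·(7.32)^16/Γ(9) ≈ 1.59903e+13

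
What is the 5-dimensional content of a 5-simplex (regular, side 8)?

V = (8^5 / 5!) · √((5+1) / 2^5) ≈ 118.241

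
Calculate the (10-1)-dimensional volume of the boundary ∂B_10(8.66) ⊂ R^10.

S = n·V_n(r)/r = 10·V_10(8.66)/8.66 (volume-to-surface relation), giving 6.98601e+09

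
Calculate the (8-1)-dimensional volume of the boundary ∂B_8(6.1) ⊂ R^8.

|∂B_8(6.1)| ≈ 1.02044e+07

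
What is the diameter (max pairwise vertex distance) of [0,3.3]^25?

The space diagonal of an n-cube of side s is s√n. Here 3.3·√25 = 16.5.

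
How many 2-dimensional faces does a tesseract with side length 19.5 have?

Choose 2 of 4 axes to span the face (C(4,2) = 6 ways), then fix each of the remaining 2 coordinates at one of its two extreme values (2^2 = 4 ways): 6·4 = 24.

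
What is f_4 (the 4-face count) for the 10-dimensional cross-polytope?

Number of 4-faces = 2^(4+1) · C(10,4+1) = 32 · 252 = 8064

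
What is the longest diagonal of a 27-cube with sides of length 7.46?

The space diagonal of an n-cube of side s is s√n. Here 7.46·√27 ≈ 38.7633.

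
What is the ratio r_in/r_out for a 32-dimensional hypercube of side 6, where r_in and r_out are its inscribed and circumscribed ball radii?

r_in / r_out = (6/2) / (6√32/2) = 1/√32 ≈ 0.176777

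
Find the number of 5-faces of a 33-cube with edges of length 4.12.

Number of 5-faces = C(33,5) · 2^(33-5) = 237336 · 268435456 = 63709397385216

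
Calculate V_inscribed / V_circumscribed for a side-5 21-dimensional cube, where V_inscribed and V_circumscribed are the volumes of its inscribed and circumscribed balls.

Volume scales as r^n, and r_in/r_out = 1/√21, giving (1/√21)^21 ≈ 1.30827e-14.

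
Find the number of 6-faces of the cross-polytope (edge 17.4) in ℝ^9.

An n-cross-polytope has 2^(k+1)·C(n,k+1) k-faces. Here 2^7·C(9,7) = 128·36 = 4608.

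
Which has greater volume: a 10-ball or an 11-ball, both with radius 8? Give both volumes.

V_10(8) ≈ 2.73822e+09. V_11(8) ≈ 1.61843e+10. The 11-ball is larger.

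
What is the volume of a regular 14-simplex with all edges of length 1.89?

V = (1.89^14 / 14!) · √((14+1) / 2^14) ≈ 2.57568e-09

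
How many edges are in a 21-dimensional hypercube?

f_1(21-cube) = (21 choose 1) · 2^20 = 22020096.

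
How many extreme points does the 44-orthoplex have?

Number of vertices = 2n = 88.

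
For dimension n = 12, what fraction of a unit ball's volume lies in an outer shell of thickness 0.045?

1 - (1-0.045)^12 ≈ 0.424506 ≈ 42.45%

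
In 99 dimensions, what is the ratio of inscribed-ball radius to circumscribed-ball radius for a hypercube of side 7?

For an n-cube of any side s, the inradius is s/2 and the circumradius is s√n/2, so the ratio is 1/√99 ≈ 0.100504.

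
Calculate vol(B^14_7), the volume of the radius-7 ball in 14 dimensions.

V = 96889010407·π^7/720 ≈ 4.06435e+11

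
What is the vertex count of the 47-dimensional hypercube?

An n-cube has 2^n vertices; for n = 47 that is 2^47 = 140737488355328.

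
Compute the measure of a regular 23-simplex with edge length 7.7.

V = (7.7^23 / 23!) · √((23+1) / 2^23) ≈ 1.60344e-05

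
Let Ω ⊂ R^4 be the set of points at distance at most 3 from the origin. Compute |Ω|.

The n-ball volume is π^(n/2)·r^n/Γ(n/2+1). With n=4, r=3: V = 81·π^2/2 ≈ 399.719.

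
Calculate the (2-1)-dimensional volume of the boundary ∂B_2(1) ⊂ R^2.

|∂B_2(1)| = 2πr = 2π·1 ≈ 6.28319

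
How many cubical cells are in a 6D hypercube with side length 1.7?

An n-cube has C(n,k)·2^(n-k) k-faces. Here C(6,3)·2^3 = 20·8 = 160.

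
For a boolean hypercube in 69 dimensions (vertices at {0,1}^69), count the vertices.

An n-cube has 2^n vertices; for n = 69 that is 2^69 = 590295810358705651712.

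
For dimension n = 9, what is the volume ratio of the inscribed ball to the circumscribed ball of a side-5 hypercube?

V_in/V_out = n^(-n/2) = 9^(-9/2) ≈ 5.08053e-05.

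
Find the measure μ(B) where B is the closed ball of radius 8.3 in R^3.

V_3(8.3) = π^(3/2) · (8.3)^3 / Γ(3/2 + 1) ≈ 2395.1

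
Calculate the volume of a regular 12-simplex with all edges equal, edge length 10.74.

Volume = 10.74^12 · √(13/2^12) / 12! ≈ 277.017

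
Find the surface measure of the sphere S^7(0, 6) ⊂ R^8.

The surface area of an n-ball is 2π^(n/2) r^(n-1) / Γ(n/2). For n=8, r=6: 93312·π^4 ≈ 9.08944e+06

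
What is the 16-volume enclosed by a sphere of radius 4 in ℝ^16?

The n-ball volume is π^(n/2)·r^n/Γ(n/2+1). With n=16, r=4: V = 33554432·π^8/315 ≈ 1.01074e+09.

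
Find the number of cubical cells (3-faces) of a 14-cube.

An n-cube has C(n,k)·2^(n-k) k-faces. Here C(14,3)·2^11 = 364·2048 = 745472.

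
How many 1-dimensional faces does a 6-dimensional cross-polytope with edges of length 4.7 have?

f_1(6-orthoplex) = 2^2 · (6 choose 2) = 60.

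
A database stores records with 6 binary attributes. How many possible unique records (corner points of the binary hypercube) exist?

An n-cube has 2^n vertices; for n = 6 that is 2^6 = 64.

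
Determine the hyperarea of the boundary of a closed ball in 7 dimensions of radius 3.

The surface area of an n-ball is 2π^(n/2) r^(n-1) / Γ(n/2). For n=7, r=3: 3888·π^3/5 ≈ 24110.5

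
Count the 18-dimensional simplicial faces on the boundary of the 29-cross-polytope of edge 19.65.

An n-cross-polytope has 2^(k+1)·C(n,k+1) k-faces. Here 2^19·C(29,19) = 524288·20030010 = 10501493882880.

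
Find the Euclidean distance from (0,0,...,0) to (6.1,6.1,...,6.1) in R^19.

d = √(6.1² + 6.1² + ... + 6.1²) [19 terms] = √(19·6.1²) = 6.1√19 ≈ 26.5893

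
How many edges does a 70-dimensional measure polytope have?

The 70-cube has n·2^(n-1) = 70·2^69 = 70·590295810358705651712 = 41320706725109395619840 edges.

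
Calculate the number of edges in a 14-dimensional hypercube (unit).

Each of the 2^14 = 16384 vertices has degree 14; total edges = 14·2^14/2 = 114688.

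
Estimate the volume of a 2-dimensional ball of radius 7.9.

The n-ball volume is π^(n/2)·r^n/Γ(n/2+1). With n=2, r=7.9: V ≈ 196.067.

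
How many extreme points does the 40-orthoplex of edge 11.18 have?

Number of vertices = 2n = 80.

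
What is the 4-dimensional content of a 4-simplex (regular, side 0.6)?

Volume = 0.6^4 · √(5/2^4) / 4! ≈ 0.00301869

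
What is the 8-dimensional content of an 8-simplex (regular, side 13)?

V = (13^8 / 8!) · √((8+1) / 2^8) ≈ 3793.39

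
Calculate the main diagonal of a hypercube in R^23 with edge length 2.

The space diagonal of an n-cube of side s is s√n. Here 2·√23 ≈ 9.59166.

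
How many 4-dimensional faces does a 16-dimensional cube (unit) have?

Choose 4 of 16 axes to span the face (C(16,4) = 1820 ways), then fix each of the remaining 12 coordinates at one of its two extreme values (2^12 = 4096 ways): 1820·4096 = 7454720.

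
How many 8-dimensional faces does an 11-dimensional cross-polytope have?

Number of 8-faces = 2^(8+1) · C(11,8+1) = 512 · 55 = 28160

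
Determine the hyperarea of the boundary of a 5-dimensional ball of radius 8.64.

|∂B_5(8.64)| ≈ 146664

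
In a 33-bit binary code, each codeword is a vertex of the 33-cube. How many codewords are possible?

The 33-cube has 2^33 = 8589934592 vertices.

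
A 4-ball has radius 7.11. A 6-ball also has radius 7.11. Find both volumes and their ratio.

V_4(7.11) ≈ 12611. V_6(7.11) ≈ 667599. Ratio V_4/V_6 ≈ 0.01889.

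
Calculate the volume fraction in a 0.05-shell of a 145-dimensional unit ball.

Shell fraction = 1 - (1-0.05)^145 ≈ 0.999411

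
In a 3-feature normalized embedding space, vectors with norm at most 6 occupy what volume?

V = 288·π ≈ 904.779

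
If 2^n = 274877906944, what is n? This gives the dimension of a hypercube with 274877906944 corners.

n = log_2(274877906944) = 38.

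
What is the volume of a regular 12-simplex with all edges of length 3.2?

Volume = 3.2^12 · √(13/2^12) / 12! ≈ 0.000135598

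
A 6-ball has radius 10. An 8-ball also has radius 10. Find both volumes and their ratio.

V_6(10) ≈ 5.16771e+06. V_8(10) ≈ 4.05871e+08. Ratio V_6/V_8 ≈ 0.01273.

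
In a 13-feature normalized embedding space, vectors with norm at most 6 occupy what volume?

V = 61917364224·π^6/5005 ≈ 1.18934e+10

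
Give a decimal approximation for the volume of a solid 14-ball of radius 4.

V = 16777216·π^7/315 ≈ 1.60864e+08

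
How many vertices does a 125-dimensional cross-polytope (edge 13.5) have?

Number of vertices = 2n = 250.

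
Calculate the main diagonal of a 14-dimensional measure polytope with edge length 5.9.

d = √(5.9² + 5.9² + ... + 5.9²) [14 terms] = √(14·5.9²) = 5.9√14 ≈ 22.0758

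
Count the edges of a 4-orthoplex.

Number of 1-faces = 2^(1+1) · C(4,1+1) = 4 · 6 = 24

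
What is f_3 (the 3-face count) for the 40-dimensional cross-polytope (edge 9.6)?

Each 3-face is the convex hull of 4 vertices, one chosen as ±e_i from each of 4 distinct axes: 2^4·C(40,4) = 1462240.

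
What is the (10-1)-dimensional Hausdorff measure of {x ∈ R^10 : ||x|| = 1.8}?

|∂B_10(1.8)| ≈ 5058.49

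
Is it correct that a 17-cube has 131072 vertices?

True. The 17-cube has 2^17 = 131072 vertices.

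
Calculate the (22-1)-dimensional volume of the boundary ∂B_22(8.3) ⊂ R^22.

S_22(8.3) = 2·π^(22/2)·(8.3)^21 / Γ(22/2) ≈ 3.24008e+18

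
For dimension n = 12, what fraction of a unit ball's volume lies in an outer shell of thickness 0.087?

1 - (1-0.087)^12 ≈ 0.664533 ≈ 66.45%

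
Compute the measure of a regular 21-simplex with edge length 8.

V = (8^21 / 21!) · √((21+1) / 2^21) ≈ 0.000584712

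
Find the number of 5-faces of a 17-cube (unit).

An n-cube has C(n,k)·2^(n-k) k-faces. Here C(17,5)·2^12 = 6188·4096 = 25346048.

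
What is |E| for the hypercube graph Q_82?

An n-cube has n·2^(n-1) edges. With n = 82: 82·2417851639229258349412352 = 198263834416799184651812864.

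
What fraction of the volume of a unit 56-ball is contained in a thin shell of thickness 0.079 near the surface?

Shell fraction = 1 - (1-0.079)^56 ≈ 0.990034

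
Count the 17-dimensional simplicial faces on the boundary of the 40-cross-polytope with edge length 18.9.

f_17(40-orthoplex) = 2^18 · (40 choose 18) = 29721955349299200.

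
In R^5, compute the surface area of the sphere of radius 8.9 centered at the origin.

|∂B_5(8.9)| ≈ 165131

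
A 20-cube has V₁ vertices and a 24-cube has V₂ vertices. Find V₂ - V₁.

V₁ = 2^20 = 1048576. V₂ = 2^24 = 16777216. V₂ - V₁ = 15728640.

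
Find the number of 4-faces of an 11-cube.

An n-cube has C(n,k)·2^(n-k) k-faces. Here C(11,4)·2^7 = 330·128 = 42240.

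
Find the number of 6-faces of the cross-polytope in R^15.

Number of 6-faces = 2^(6+1) · C(15,6+1) = 128 · 6435 = 823680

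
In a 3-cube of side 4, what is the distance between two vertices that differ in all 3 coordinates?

Diagonal = √3 · 4 ≈ 6.9282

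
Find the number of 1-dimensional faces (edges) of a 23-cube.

An n-cube has n·2^(n-1) edges. With n = 23: 23·4194304 = 96468992.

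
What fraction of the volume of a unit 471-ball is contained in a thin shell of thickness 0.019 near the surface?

1 - (1-0.019)^471 ≈ 0.999881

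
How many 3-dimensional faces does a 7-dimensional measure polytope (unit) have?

Number of 3-faces = C(7,3) · 2^(7-3) = 35 · 16 = 560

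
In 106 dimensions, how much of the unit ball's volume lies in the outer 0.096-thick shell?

V(inner)/V(outer) = ((1-0.096)/1)^106 ≈ 2.259e-05, so the shell fraction is 0.999977.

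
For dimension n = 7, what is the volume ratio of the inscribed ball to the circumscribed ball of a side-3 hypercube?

The radii are 3/2 and 3√7/2, so the volume ratio is (1/√7)^7 = 7^{-7/2} ≈ 0.00110194.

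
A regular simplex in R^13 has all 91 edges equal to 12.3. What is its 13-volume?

For a regular n-simplex with edge a, V = (a^n / n!)·√((n+1)/2^n). With a=12.3, n=13: V ≈ 979.163.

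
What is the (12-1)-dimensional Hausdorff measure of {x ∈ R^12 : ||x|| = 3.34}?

S_12(3.34) = 2·π^(12/2)·(3.34)^11 / Γ(12/2) ≈ 9.24611e+06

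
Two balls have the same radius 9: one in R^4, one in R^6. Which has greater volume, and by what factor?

V_4(9) ≈ 32377.2, V_6(9) ≈ 2.74633e+06. The 6-ball is larger by a factor of 84.82.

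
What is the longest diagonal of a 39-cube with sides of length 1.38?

The space diagonal of an n-cube of side s is s√n. Here 1.38·√39 ≈ 8.6181.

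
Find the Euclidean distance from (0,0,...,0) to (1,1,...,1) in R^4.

||(1,1,...,1)|| = √(4)·1 = 2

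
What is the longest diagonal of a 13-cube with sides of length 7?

Diagonal = √13 · 7 ≈ 25.2389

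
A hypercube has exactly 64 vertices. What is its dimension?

The n-cube has 2^n vertices, and 64 = 2^6, so n = 6.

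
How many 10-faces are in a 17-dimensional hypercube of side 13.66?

Choose 10 of 17 axes to span the face (C(17,10) = 19448 ways), then fix each of the remaining 7 coordinates at one of its two extreme values (2^7 = 128 ways): 19448·128 = 2489344.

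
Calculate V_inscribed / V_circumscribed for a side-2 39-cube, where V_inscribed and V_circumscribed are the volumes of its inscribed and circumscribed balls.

The radii are 2/2 and 2√39/2, so the volume ratio is (1/√39)^39 = 39^{-39/2} ≈ 9.42411e-32.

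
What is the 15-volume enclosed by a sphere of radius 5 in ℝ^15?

The n-ball volume is π^(n/2)·r^n/Γ(n/2+1). With n=15, r=5: V = 312500000000·π^7/81081 ≈ 1.16407e+10.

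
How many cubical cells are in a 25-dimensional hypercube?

Choose 3 of 25 axes to span the face (C(25,3) = 2300 ways), then fix each of the remaining 22 coordinates at one of its two extreme values (2^22 = 4194304 ways): 2300·4194304 = 9646899200.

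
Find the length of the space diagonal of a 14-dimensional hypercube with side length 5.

||(5,5,...,5)|| = √(14)·5 ≈ 18.7083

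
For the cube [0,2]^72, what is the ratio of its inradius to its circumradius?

r_in / r_out = (2/2) / (2√72/2) = 1/√72 ≈ 0.117851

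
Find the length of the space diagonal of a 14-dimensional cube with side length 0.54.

||(0.54,0.54,...,0.54)|| = √(14)·0.54 ≈ 2.02049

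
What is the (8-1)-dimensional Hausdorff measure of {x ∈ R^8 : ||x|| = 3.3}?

S_8(3.3) = 2·π^(8/2)·(3.3)^7 / Γ(8/2) ≈ 138381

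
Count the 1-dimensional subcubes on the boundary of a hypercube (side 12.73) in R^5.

An n-cube has C(n,k)·2^(n-k) k-faces. Here C(5,1)·2^4 = 5·16 = 80.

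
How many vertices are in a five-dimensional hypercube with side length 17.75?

Number of 0-faces = C(5,0) · 2^(5-0) = 1 · 32 = 32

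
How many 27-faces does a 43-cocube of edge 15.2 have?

f_27(43-orthoplex) = 2^28 · (43 choose 28) = 40676737799082213376.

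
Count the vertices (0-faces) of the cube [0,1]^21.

Number of vertices = 2^21 = 2097152.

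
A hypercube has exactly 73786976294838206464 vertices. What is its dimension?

n = log_2(73786976294838206464) = 66.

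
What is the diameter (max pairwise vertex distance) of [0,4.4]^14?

d = √(4.4² + 4.4² + ... + 4.4²) [14 terms] = √(14·4.4²) = 4.4√14 ≈ 16.4633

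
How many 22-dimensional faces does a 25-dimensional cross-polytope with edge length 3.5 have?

An n-cross-polytope has 2^(k+1)·C(n,k+1) k-faces. Here 2^23·C(25,23) = 8388608·300 = 2516582400.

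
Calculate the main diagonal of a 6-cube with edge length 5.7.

||(5.7,5.7,...,5.7)|| = √(6)·5.7 ≈ 13.9621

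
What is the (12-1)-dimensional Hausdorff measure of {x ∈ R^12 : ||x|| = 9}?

|∂B_12(9)| = 10460353203·π^6/20 ≈ 5.02824e+11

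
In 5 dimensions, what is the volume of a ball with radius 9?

The n-ball volume is π^(n/2)·r^n/Γ(n/2+1). With n=5, r=9: V = 157464·π^2/5 ≈ 310821.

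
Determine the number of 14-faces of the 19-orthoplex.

Number of 14-faces = 2^(14+1) · C(19,14+1) = 32768 · 3876 = 127008768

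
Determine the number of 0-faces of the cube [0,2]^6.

f_0(6-cube) = (6 choose 0) · 2^6 = 64.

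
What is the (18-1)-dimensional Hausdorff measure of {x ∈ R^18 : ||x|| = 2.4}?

The surface area of an n-ball is 2π^(n/2) r^(n-1) / Γ(n/2). For n=18, r=2.4: 4.29981e+06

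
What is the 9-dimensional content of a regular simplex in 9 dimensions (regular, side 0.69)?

Volume = 0.69^9 · √(10/2^9) / 9! ≈ 1.36535e-08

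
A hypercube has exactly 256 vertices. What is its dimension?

2^n = 256 ⇒ n = log_2(256) = 8.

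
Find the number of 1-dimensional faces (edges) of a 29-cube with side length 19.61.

The 29-cube has n·2^(n-1) = 29·2^28 = 29·268435456 = 7784628224 edges.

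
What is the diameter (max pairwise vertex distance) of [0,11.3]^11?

||(11.3,11.3,...,11.3)|| = √(11)·11.3 ≈ 37.4779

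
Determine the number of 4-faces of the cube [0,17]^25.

Choose 4 of 25 axes to span the face (C(25,4) = 12650 ways), then fix each of the remaining 21 coordinates at one of its two extreme values (2^21 = 2097152 ways): 12650·2097152 = 26528972800.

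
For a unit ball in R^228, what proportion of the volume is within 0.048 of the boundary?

Shell fraction = 1 - (1-0.048)^228 ≈ 0.999987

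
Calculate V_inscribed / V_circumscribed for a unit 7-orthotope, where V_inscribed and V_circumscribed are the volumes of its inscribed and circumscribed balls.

The radii are 1/2 and 1√7/2, so the volume ratio is (1/√7)^7 = 7^{-7/2} ≈ 0.00110194.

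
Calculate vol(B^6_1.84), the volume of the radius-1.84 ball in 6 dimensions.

The n-ball volume is π^(n/2)·r^n/Γ(n/2+1). With n=6, r=1.84: V ≈ 200.542.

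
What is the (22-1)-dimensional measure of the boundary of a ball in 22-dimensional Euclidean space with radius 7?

|∂B_22(7)| = 79792266297612001·π^11/259200 ≈ 9.05679e+16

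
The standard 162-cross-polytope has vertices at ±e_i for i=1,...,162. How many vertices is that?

An n-cross-polytope has 2n vertices; here n = 162, giving 324.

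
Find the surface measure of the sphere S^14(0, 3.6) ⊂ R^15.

|∂B_15(3.6)| ≈ 3.51363e+08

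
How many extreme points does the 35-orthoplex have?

The vertices are ±e_1, ..., ±e_35, so there are 2·35 = 70.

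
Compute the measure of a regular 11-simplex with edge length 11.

For a regular n-simplex with edge a, V = (a^n / n!)·√((n+1)/2^n). With a=11, n=11: V ≈ 547.129.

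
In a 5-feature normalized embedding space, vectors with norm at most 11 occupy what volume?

V = 1288408·π^2/15 ≈ 847738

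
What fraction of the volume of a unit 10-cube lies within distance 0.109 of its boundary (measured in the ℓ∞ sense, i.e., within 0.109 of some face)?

The inner cube has side 1-2·0.109 = 0.782 and volume (0.782)^10 ≈ 0.08552, so the shell holds 0.91448 of the volume.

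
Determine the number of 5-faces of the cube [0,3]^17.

Choose 5 of 17 axes to span the face (C(17,5) = 6188 ways), then fix each of the remaining 12 coordinates at one of its two extreme values (2^12 = 4096 ways): 6188·4096 = 25346048.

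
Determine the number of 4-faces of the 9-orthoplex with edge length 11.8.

f_4(9-orthoplex) = 2^5 · (9 choose 5) = 4032.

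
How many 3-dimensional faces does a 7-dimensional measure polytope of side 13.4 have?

Number of 3-faces = C(7,3) · 2^(7-3) = 35 · 16 = 560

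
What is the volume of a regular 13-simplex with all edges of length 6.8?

Volume = 6.8^13 · √(14/2^13) / 13! ≈ 0.44127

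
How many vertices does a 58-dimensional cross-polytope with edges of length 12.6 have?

An n-cross-polytope has 2n vertices; here n = 58, giving 116.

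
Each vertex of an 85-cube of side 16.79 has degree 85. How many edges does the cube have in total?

An n-cube has n·2^(n-1) edges. With n = 85: 85·19342813113834066795298816 = 1644139114675895677600399360.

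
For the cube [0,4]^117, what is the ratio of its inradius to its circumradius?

Ratio = (s/2)/(s√117/2) = 117^(-1/2) ≈ 0.09245.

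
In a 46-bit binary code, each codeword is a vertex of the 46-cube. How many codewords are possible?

Each vertex is a binary string of length 46, so there are 2^46 = 70368744177664.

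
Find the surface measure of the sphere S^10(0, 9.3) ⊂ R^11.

S = n·V_n(r)/r = 11·V_11(9.3)/9.3 (volume-to-surface relation), giving 1.00306e+11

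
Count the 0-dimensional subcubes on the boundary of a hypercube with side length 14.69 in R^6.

Choose 0 of 6 axes to span the face (C(6,0) = 1 way), then fix each of the remaining 6 coordinates at one of its two extreme values (2^6 = 64 ways): 1·64 = 64.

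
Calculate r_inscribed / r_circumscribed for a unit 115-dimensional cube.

Ratio = (s/2)/(s√115/2) = 115^(-1/2) ≈ 0.0932505.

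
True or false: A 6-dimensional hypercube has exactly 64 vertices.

True. The 6-cube has 2^6 = 64 vertices.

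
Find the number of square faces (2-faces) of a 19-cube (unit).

An n-cube has C(n,k)·2^(n-k) k-faces. Here C(19,2)·2^17 = 171·131072 = 22413312.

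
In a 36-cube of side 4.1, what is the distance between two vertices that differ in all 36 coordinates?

The space diagonal of an n-cube of side s is s√n. Here 4.1·√36 = 24.6.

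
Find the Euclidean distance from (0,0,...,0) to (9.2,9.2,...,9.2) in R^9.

||(9.2,9.2,...,9.2)|| = √(9)·9.2 = 27.6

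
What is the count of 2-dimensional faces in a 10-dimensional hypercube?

An n-cube has C(n,k)·2^(n-k) k-faces. Here C(10,2)·2^8 = 45·256 = 11520.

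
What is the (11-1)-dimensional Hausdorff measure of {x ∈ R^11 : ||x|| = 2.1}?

The surface area of an n-ball is 2π^(n/2) r^(n-1) / Γ(n/2). For n=11, r=2.1: 34569.3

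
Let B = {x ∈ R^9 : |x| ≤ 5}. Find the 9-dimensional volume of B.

V_9(5) = π^(9/2) · (5)^9 / Γ(9/2 + 1) = 12500000·π^4/189 ≈ 6.4424e+06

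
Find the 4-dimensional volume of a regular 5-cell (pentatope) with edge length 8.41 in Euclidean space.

V_4 = √(5) · 8.41^4 / (4! · 2^(4/2)) ≈ 116.519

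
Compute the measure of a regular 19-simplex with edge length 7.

For a regular n-simplex with edge a, V = (a^n / n!)·√((n+1)/2^n). With a=7, n=19: V ≈ 0.00057876.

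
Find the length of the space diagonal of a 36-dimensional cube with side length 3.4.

||(3.4,3.4,...,3.4)|| = √(36)·3.4 = 20.4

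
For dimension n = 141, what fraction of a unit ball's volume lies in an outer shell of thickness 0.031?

1 - (1-0.031)^141 ≈ 0.988206 ≈ 98.82%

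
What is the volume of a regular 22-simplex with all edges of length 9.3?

V = (9.3^22 / 22!) · √((22+1) / 2^22) ≈ 0.00422078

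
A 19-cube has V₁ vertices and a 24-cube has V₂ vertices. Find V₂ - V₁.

V₁ = 2^19 = 524288. V₂ = 2^24 = 16777216. V₂ - V₁ = 16252928.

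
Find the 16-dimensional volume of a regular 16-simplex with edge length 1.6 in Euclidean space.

Volume = 1.6^16 · √(17/2^16) / 16! ≈ 1.41999e-12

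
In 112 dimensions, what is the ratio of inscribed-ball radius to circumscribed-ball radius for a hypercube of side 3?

r_in / r_out = (3/2) / (3√112/2) = 1/√112 ≈ 0.0944911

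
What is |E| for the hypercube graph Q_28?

Number of 1-faces = C(28,1)·2^(28-1) = 28·134217728 = 3758096384.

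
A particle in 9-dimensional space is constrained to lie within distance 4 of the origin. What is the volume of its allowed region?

V = 8388608·π^4/945 ≈ 864684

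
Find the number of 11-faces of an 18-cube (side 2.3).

Choose 11 of 18 axes to span the face (C(18,11) = 31824 ways), then fix each of the remaining 7 coordinates at one of its two extreme values (2^7 = 128 ways): 31824·128 = 4073472.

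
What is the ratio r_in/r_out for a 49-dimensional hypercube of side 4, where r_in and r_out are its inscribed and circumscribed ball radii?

For an n-cube of any side s, the inradius is s/2 and the circumradius is s√n/2, so the ratio is 1/√49 ≈ 0.142857.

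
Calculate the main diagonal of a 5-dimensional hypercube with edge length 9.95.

Diagonal = √5 · 9.95 ≈ 22.2489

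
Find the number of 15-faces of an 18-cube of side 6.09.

Number of 15-faces = C(18,15) · 2^(18-15) = 816 · 8 = 6528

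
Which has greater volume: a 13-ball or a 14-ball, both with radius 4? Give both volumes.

V_13(4) ≈ 6.11113e+07. V_14(4) ≈ 1.60864e+08. The 14-ball is larger.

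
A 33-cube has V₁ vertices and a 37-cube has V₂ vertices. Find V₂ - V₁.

V₁ = 2^33 = 8589934592. V₂ = 2^37 = 137438953472. V₂ - V₁ = 128849018880.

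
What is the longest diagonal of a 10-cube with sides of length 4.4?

Diagonal = √10 · 4.4 ≈ 13.914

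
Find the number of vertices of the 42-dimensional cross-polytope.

An n-cross-polytope has 2n vertices; here n = 42, giving 84.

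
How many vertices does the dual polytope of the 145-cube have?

An n-cross-polytope has 2n vertices; here n = 145, giving 290.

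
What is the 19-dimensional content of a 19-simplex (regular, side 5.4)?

For a regular n-simplex with edge a, V = (a^n / n!)·√((n+1)/2^n). With a=5.4, n=19: V ≈ 4.17943e-06.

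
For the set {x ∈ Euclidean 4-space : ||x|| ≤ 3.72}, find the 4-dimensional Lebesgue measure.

The n-ball volume is π^(n/2)·r^n/Γ(n/2+1). With n=4, r=3.72: V ≈ 945.021.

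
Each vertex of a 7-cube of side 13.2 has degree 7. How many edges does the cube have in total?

Number of 1-faces = C(7,1)·2^(7-1) = 7·64 = 448.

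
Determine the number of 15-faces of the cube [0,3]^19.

f_15(19-cube) = (19 choose 15) · 2^4 = 62016.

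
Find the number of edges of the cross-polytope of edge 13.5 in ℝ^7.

Each 1-face is the convex hull of 2 vertices, one chosen as ±e_i from each of 2 distinct axes: 2^2·C(7,2) = 84.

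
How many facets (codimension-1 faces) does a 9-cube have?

An n-cube has C(n,k)·2^(n-k) k-faces. Here C(9,8)·2^1 = 9·2 = 18.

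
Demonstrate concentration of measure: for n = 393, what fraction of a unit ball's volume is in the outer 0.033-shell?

1 - (1-0.033)^393 ≈ 0.9999981267 ≈ 99.999813%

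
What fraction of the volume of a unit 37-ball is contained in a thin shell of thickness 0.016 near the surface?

V(inner)/V(outer) = ((1-0.016)/1)^37 ≈ 0.5506, so the shell fraction is 0.449422.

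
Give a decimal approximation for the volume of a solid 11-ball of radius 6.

The n-ball volume is π^(n/2)·r^n/Γ(n/2+1). With n=11, r=6: V = 859963392·π^5/385 ≈ 6.83547e+08.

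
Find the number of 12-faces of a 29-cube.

Number of 12-faces = C(29,12) · 2^(29-12) = 51895935 · 131072 = 6802103992320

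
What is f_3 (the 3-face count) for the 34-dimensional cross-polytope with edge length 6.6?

f_3(34-orthoplex) = 2^4 · (34 choose 4) = 742016.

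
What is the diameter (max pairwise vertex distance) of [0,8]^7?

||(8,8,...,8)|| = √(7)·8 ≈ 21.166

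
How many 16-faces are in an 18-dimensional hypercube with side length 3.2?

f_16(18-cube) = (18 choose 16) · 2^2 = 612.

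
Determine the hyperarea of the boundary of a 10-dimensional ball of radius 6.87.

|∂B_10(6.87)| ≈ 8.69318e+08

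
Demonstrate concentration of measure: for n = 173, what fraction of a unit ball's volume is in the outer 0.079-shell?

1 - (1-0.079)^173 ≈ 0.999999344 ≈ 99.999934%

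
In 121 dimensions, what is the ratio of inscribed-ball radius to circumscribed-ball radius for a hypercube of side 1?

For an n-cube of any side s, the inradius is s/2 and the circumradius is s√n/2, so the ratio is 1/√121 ≈ 0.0909091.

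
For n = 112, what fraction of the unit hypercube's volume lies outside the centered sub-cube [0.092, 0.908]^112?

1 - (1 - 2·0.092)^112 = 1 - 0.816^112 ≈ 1 - 1.286e-10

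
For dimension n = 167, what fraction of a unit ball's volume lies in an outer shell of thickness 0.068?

1 - (1-0.068)^167 ≈ 0.999992 ≈ 99.999219%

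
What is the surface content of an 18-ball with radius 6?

The surface area of an n-ball is 2π^(n/2) r^(n-1) / Γ(n/2). For n=18, r=6: 29386561536·π^9/35 ≈ 2.50282e+13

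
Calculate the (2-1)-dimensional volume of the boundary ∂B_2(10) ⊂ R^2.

S = n·V_n(r)/r = 2·V_2(10)/10 (volume-to-surface relation), giving 2πr = 2π·10 ≈ 62.8319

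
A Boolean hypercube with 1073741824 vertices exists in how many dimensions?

The n-cube has 2^n vertices, and 1073741824 = 2^30, so n = 30.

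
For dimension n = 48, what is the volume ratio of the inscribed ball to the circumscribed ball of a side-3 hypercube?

V_in / V_out = (r_in/r_out)^48 = (1/√48)^48 = 48^(-48/2) ≈ 4.469e-41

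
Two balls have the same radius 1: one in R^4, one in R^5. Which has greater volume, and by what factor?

V_4(1) ≈ 4.9348, V_5(1) ≈ 5.26379. The 5-ball is larger by a factor of 1.067.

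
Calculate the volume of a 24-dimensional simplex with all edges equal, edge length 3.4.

V_24 = √(25) · 3.4^24 / (24! · 2^(24/2)) ≈ 1.12047e-14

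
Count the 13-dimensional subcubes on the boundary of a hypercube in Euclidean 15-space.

Choose 13 of 15 axes to span the face (C(15,13) = 105 ways), then fix each of the remaining 2 coordinates at one of its two extreme values (2^2 = 4 ways): 105·4 = 420.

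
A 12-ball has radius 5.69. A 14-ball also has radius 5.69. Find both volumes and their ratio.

V_12(5.69) ≈ 1.53785e+09. V_14(5.69) ≈ 2.23455e+10. Ratio V_12/V_14 ≈ 0.06882.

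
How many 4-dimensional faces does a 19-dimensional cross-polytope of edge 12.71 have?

An n-cross-polytope has 2^(k+1)·C(n,k+1) k-faces. Here 2^5·C(19,5) = 32·11628 = 372096.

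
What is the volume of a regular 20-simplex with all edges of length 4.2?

For a regular n-simplex with edge a, V = (a^n / n!)·√((n+1)/2^n). With a=4.2, n=20: V ≈ 5.36625e-09.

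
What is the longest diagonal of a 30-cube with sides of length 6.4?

The space diagonal of an n-cube of side s is s√n. Here 6.4·√30 ≈ 35.0542.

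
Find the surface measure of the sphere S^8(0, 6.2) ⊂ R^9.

S_9(6.2) = 2·π^(9/2)·(6.2)^8 / Γ(9/2) ≈ 6.48177e+07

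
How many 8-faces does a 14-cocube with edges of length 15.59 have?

Each 8-face is the convex hull of 9 vertices, one chosen as ±e_i from each of 9 distinct axes: 2^9·C(14,9) = 1025024.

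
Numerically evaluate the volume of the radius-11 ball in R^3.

V_3(11) = π^(3/2) · (11)^3 / Γ(3/2 + 1) = 5324·π/3 ≈ 5575.28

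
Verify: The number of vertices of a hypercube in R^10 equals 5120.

False. The 10-cube has 2^10 = 1024 vertices.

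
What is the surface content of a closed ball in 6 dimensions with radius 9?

S = n·V_n(r)/r = 6·V_6(9)/9 (volume-to-surface relation), giving 59049·π^3 ≈ 1.83089e+06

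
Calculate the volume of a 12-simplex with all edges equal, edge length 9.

V_12 = √(13) · 9^12 / (12! · 2^(12/2)) ≈ 33.2173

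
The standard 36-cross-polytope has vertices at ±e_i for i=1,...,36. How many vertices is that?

The vertices are ±e_1, ..., ±e_36, so there are 2·36 = 72.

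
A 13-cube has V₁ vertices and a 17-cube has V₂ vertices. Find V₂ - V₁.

V₁ = 2^13 = 8192. V₂ = 2^17 = 131072. V₂ - V₁ = 122880.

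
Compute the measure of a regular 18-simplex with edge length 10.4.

V_18 = √(19) · 10.4^18 / (18! · 2^(18/2)) ≈ 2.6938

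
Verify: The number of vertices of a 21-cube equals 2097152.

True. The 21-cube has 2^21 = 2097152 vertices.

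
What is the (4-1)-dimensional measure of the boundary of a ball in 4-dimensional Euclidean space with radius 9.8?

S = n·V_n(r)/r = 4·V_4(9.8)/9.8 (volume-to-surface relation), giving 18578.4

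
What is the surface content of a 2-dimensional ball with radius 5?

The surface area of an n-ball is 2π^(n/2) r^(n-1) / Γ(n/2). For n=2, r=5: 2πr = 2π·5 ≈ 31.4159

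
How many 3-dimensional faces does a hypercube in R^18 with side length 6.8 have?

f_3(18-cube) = (18 choose 3) · 2^15 = 26738688.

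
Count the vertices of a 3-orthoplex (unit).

An n-cross-polytope has 2n vertices; here n = 3, giving 6.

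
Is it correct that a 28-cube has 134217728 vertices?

False. The 28-cube has 2^28 = 268435456 vertices.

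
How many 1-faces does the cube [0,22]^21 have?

Each of the 2^21 = 2097152 vertices has degree 21; total edges = 21·2^21/2 = 22020096.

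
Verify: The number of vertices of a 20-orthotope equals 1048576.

True. The 20-cube has 2^20 = 1048576 vertices.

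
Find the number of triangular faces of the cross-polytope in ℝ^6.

f_2(6-orthoplex) = 2^3 · (6 choose 3) = 160.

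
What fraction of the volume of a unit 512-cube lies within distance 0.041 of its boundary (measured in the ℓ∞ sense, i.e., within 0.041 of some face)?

1 - (1 - 2·0.041)^512 = 1 - 0.918^512 ≈ 1 - 9.45e-20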